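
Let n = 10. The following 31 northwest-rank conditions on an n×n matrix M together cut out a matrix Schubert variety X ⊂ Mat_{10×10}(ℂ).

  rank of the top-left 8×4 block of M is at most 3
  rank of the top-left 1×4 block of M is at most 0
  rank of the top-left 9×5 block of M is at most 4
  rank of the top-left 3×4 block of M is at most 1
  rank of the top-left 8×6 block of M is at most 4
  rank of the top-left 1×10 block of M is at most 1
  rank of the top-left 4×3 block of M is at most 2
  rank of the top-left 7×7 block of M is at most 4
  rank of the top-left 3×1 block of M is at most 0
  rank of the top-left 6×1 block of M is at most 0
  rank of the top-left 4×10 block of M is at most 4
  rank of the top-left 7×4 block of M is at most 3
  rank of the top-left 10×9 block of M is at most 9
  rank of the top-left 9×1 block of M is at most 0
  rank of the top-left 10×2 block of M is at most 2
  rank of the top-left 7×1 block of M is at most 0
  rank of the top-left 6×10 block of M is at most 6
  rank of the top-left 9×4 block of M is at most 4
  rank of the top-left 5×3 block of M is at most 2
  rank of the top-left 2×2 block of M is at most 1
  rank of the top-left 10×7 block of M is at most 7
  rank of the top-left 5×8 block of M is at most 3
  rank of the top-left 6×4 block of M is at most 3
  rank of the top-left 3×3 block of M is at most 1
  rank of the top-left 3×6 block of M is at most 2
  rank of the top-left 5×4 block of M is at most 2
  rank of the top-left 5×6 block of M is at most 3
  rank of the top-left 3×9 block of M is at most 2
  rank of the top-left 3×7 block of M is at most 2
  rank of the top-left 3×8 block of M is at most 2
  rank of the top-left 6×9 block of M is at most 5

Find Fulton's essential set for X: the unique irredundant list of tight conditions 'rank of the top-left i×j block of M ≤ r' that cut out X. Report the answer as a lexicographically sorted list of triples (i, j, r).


The tightest implied rank at each (i,j), from the 31 conditions:

  row 1: 0 0 0 0 1 1 1 1 1 1
  row 2: 0 1 1 1 2 2 2 2 2 2
  row 3: 0 1 1 1 2 2 2 2 2 3
  row 4: 0 1 2 2 3 3 3 3 3 4
  row 5: 0 1 2 2 3 3 3 3 4 5
  row 6: 0 1 2 3 4 4 4 4 5 6
  row 7: 0 1 2 3 4 4 4 5 6 7
  row 8: 0 1 2 3 4 4 5 6 7 8
  row 9: 0 1 2 3 4 5 6 7 8 9
  row 10: 1 2 3 4 5 6 7 8 9 10

the unique w with this rank table is (5, 2, 10, 3, 9, 4, 8, 7, 6, 1).

Rothe diagram D(w) (25 cells), 8 SE-corners (essential conditions):

[(1, 4, 0), (3, 4, 1), (3, 9, 2), (5, 4, 2), (5, 8, 3), (7, 7, 4), (8, 6, 4), (9, 1, 0)]


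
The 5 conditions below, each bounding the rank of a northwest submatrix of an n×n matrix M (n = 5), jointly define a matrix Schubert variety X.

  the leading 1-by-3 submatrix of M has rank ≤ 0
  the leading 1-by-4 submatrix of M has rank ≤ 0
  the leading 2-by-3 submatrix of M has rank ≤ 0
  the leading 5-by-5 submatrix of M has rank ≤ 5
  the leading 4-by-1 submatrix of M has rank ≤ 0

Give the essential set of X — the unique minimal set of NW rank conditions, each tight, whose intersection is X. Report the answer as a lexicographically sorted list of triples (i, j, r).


Rank table r_w(5×5) implied by the 5 constraints:

  i=1: 0 0 0 0 1
  i=2: 0 0 0 1 2
  i=3: 0 1 1 2 3
  i=4: 0 1 2 3 4
  i=5: 1 2 3 4 5

reading off 1-entries of Δ²R: w = (5, 4, 2, 3, 1).

Fulton essential set (3 of the 9 Rothe cells):

[(1, 4, 0), (2, 3, 0), (4, 1, 0)]


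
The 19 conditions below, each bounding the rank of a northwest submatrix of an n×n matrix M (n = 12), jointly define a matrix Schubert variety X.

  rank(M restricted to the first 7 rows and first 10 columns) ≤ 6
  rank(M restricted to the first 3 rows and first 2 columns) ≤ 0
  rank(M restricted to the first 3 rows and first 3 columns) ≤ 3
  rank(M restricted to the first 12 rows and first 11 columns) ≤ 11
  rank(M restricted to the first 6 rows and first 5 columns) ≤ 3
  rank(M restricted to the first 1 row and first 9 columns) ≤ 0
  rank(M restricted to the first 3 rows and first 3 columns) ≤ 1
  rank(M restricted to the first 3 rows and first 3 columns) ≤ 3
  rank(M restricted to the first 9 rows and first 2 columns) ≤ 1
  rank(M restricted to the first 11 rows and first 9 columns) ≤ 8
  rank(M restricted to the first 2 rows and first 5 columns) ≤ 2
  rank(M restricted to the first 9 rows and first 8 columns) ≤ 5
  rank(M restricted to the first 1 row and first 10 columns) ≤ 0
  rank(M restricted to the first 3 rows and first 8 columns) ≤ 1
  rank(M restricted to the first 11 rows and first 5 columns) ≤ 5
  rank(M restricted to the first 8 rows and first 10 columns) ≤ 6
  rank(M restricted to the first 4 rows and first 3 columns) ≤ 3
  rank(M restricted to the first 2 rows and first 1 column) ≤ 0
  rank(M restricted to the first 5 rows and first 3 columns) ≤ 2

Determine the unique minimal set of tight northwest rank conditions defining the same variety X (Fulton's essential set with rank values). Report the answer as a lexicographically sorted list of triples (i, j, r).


The tightest implied rank at each (i,j), from the 19 conditions:

  0  0  0  0  0  0  0  0  0  0  1  1
  0  0  1  1  1  1  1  1  1  1  2  2
  0  0  1  1  1  1  1  1  2  2  3  3
  1  1  2  2  2  2  2  2  3  3  4  4
  1  1  2  3  3  3  3  3  4  4  5  5
  1  1  2  3  3  4  4  4  5  5  6  6
  1  1  2  3  4  5  5  5  6  6  7  7
  1  1  2  3  4  5  5  5  6  6  7  8
  1  1  2  3  4  5  5  5  6  7  8  9
  1  2  3  4  5  6  6  6  7  8  9  10
  1  2  3  4  5  6  7  7  8  9  10  11
  1  2  3  4  5  6  7  8  9  10  11  12

hence w(1..12) = (11, 3, 9, 1, 4, 6, 5, 12, 10, 2, 7, 8).

ℓ(w)=30; the 7 essential cells (i,j,r):

[(1, 10, 0), (3, 2, 0), (3, 8, 1), (6, 5, 3), (8, 10, 6), (9, 2, 1), (9, 8, 5)]


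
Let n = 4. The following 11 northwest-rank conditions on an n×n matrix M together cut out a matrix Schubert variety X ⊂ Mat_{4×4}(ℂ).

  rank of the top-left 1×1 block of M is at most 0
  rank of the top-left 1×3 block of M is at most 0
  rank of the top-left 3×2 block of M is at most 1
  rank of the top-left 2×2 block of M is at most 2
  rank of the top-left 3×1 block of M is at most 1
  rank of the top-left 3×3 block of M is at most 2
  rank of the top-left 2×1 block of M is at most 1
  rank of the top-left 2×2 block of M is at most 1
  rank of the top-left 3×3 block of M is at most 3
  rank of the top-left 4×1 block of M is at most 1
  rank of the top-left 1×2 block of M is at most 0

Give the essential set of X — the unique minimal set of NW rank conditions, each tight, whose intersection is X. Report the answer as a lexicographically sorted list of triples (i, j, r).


Computing R[i][j] = min implied NW-rank bound (n=4, 11 conditions):

  0  0  0  1
  1  1  1  2
  1  1  2  3
  1  2  3  4

the unique w with this rank table is (4, 1, 3, 2).

Fulton essential set (2 of the 4 Rothe cells):

[(1, 3, 0), (3, 2, 1)]


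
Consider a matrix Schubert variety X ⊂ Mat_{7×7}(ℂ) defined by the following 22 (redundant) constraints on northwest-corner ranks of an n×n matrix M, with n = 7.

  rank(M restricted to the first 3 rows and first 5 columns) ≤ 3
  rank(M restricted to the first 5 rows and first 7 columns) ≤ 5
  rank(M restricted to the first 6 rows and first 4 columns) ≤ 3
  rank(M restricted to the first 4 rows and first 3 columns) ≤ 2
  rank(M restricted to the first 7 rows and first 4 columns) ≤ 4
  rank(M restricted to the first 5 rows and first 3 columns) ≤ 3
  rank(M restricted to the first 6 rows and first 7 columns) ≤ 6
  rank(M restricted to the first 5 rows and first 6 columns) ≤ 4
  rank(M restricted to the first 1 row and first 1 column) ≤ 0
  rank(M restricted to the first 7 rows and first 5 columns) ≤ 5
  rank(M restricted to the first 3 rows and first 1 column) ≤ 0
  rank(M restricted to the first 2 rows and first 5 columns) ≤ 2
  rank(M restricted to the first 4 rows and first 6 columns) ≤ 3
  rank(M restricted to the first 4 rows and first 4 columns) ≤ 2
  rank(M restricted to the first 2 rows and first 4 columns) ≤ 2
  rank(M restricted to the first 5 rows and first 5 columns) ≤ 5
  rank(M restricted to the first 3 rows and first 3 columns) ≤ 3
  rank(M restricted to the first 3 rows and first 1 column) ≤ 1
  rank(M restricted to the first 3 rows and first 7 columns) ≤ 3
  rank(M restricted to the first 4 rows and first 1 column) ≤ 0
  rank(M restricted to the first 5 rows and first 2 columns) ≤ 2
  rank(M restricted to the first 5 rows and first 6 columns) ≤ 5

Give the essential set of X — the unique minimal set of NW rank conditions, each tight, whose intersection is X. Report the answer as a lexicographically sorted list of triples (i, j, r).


Computing R[i][j] = min implied NW-rank bound (n=7, 22 conditions):

  R[1]: 0, 1, 1, 1, 1, 1, 1
  R[2]: 0, 1, 2, 2, 2, 2, 2
  R[3]: 0, 1, 2, 2, 3, 3, 3
  R[4]: 0, 1, 2, 2, 3, 3, 4
  R[5]: 1, 2, 3, 3, 4, 4, 5
  R[6]: 1, 2, 3, 3, 4, 5, 6
  R[7]: 1, 2, 3, 4, 5, 6, 7

hence w(1..7) = (2, 3, 5, 7, 1, 6, 4).

Fulton essential set (4 of the 8 Rothe cells):

[(4, 1, 0), (4, 4, 2), (4, 6, 3), (6, 4, 3)]


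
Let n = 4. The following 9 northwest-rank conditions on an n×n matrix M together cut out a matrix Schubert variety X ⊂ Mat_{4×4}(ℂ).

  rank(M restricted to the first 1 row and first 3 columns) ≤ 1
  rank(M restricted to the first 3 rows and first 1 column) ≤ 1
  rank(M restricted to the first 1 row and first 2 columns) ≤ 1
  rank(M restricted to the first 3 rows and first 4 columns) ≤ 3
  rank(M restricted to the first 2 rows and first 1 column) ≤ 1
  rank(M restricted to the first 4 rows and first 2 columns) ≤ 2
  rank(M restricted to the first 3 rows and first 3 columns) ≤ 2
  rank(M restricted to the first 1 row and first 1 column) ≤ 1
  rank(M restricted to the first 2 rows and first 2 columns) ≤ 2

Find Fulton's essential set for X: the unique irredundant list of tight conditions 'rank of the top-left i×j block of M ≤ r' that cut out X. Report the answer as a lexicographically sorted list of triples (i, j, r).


Recovering R(i,j) via the rank-extension bound from the 9 conditions:

  i=1: 1  1  1  1
  i=2: 1  2  2  2
  i=3: 1  2  2  3
  i=4: 1  2  3  4

so w = (1, 2, 4, 3).

Fulton essential set (the sole Rothe cell):

[(3, 3, 2)]


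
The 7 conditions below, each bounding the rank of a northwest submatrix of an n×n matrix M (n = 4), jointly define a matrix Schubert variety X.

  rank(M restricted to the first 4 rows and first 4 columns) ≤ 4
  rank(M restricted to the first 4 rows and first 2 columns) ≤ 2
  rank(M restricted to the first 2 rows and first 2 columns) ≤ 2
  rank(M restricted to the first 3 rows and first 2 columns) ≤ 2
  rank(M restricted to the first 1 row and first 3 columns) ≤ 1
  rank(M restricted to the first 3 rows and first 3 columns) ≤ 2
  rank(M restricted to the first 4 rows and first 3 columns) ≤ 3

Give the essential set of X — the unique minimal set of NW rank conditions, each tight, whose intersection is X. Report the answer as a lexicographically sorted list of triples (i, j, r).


Recovering R(i,j) via the rank-extension bound from the 7 conditions:

  i=1: 1 | 1 | 1 | 1
  i=2: 1 | 2 | 2 | 2
  i=3: 1 | 2 | 2 | 3
  i=4: 1 | 2 | 3 | 4

second differences of R give the permutation w = (1, 2, 4, 3).

D(w) has 1 cell with 1 SE-corner; essential set:

[(3, 3, 2)]


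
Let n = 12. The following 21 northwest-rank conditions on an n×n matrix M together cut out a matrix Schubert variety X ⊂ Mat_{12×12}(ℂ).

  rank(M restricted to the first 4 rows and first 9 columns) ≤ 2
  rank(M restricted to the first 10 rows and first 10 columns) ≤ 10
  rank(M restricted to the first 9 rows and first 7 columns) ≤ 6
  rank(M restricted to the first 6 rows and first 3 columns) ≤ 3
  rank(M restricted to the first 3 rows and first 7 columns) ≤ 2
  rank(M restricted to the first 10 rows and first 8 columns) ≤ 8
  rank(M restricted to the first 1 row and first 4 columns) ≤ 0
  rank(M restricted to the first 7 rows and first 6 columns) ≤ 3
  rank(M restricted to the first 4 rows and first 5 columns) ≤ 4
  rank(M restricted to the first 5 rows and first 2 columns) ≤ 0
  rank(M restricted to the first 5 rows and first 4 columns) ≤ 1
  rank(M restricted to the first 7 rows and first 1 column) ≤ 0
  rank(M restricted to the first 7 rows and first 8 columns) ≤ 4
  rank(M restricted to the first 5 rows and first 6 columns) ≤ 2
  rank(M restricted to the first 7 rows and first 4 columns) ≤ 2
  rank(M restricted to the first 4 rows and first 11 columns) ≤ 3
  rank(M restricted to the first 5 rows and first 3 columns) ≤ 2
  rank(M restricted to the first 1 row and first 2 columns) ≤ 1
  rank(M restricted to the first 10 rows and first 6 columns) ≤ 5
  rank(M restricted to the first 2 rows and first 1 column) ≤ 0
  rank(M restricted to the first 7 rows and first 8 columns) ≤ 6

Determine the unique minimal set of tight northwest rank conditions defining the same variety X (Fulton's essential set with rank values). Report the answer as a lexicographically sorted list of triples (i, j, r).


Propagating the 21 rank bounds to every northwest block:

  0  0  0  0  1  1  1  1  1  1  1  1
  0  0  1  1  2  2  2  2  2  2  2  2
  0  0  1  1  2  2  2  2  2  3  3  3
  0  0  1  1  2  2  2  2  2  3  3  4
  0  0  1  1  2  2  3  3  3  4  4  5
  0  1  2  2  3  3  4  4  4  5  5  6
  0  1  2  2  3  3  4  4  5  6  6  7
  1  2  3  3  4  4  5  5  6  7  7  8
  1  2  3  4  5  5  6  6  7  8  8  9
  1  2  3  4  5  5  6  7  8  9  9  10
  1  2  3  4  5  6  7  8  9  10  10  11
  1  2  3  4  5  6  7  8  9  10  11  12

second differences of R give the permutation w = (5, 3, 10, 12, 7, 2, 9, 1, 4, 8, 6, 11).

ℓ(w)=31; the 11 essential cells (i,j,r):

[(1, 4, 0), (4, 9, 2), (4, 11, 3), (5, 2, 0), (5, 4, 1), (5, 6, 2), (7, 1, 0), (7, 4, 2), (7, 6, 3), (7, 8, 4), (10, 6, 5)]


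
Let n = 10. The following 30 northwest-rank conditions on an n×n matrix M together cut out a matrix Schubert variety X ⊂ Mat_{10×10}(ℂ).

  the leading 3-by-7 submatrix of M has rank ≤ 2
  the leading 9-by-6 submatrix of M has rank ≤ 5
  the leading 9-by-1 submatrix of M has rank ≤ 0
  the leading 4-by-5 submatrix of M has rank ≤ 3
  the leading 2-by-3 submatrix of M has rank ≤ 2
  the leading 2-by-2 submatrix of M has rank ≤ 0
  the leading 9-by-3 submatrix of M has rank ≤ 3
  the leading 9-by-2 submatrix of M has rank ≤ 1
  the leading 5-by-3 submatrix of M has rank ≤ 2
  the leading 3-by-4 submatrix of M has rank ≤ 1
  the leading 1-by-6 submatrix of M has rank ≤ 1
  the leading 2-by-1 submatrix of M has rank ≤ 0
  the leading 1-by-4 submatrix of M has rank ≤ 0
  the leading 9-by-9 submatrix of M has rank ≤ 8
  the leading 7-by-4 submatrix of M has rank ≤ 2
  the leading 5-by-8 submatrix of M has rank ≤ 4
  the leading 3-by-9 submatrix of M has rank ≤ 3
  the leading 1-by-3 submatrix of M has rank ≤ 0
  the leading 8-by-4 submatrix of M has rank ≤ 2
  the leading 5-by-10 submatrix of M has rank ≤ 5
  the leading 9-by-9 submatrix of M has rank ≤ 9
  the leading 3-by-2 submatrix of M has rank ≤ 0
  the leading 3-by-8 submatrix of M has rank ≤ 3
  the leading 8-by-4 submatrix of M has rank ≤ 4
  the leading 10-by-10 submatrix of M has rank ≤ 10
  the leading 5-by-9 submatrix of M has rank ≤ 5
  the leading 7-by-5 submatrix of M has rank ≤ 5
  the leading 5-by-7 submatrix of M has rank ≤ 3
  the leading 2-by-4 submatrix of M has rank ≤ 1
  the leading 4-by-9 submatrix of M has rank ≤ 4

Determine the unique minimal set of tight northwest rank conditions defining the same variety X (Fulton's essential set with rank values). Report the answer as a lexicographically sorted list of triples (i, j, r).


Computing R[i][j] = min implied NW-rank bound (n=10, 30 conditions):

  row 1: 0, 0, 0, 0, 1, 1, 1, 1, 1, 1
  row 2: 0, 0, 1, 1, 2, 2, 2, 2, 2, 2
  row 3: 0, 0, 1, 1, 2, 2, 2, 3, 3, 3
  row 4: 0, 1, 2, 2, 3, 3, 3, 4, 4, 4
  row 5: 0, 1, 2, 2, 3, 3, 3, 4, 5, 5
  row 6: 0, 1, 2, 2, 3, 4, 4, 5, 6, 6
  row 7: 0, 1, 2, 2, 3, 4, 5, 6, 7, 7
  row 8: 0, 1, 2, 2, 3, 4, 5, 6, 7, 8
  row 9: 0, 1, 2, 3, 4, 5, 6, 7, 8, 9
  row 10: 1, 2, 3, 4, 5, 6, 7, 8, 9, 10

second differences of R give the permutation w = (5, 3, 8, 2, 9, 6, 7, 10, 4, 1).

7 SE-corners of the 23-cell Rothe diagram give Ess(w):

[(1, 4, 0), (3, 2, 0), (3, 4, 1), (3, 7, 2), (5, 7, 3), (8, 4, 2), (9, 1, 0)]


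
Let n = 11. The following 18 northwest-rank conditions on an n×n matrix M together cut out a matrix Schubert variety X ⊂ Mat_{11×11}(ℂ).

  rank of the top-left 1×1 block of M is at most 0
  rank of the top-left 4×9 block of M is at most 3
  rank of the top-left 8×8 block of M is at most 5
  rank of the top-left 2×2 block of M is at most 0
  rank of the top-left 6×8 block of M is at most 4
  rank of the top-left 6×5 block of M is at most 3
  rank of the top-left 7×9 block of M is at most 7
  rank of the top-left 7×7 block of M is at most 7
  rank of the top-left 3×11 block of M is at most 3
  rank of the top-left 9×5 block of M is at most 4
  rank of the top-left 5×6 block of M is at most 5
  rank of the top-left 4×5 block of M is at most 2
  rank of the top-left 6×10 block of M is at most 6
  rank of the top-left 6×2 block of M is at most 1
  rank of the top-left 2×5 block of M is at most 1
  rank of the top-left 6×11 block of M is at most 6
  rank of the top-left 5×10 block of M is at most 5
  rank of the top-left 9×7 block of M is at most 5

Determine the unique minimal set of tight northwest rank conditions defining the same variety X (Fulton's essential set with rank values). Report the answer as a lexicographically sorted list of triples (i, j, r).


Propagating the 18 rank bounds to every northwest block:

  row 1: 0 | 0 | 1 | 1 | 1 | 1 | 1 | 1 | 1 | 1 | 1
  row 2: 0 | 0 | 1 | 1 | 1 | 2 | 2 | 2 | 2 | 2 | 2
  row 3: 1 | 1 | 2 | 2 | 2 | 3 | 3 | 3 | 3 | 3 | 3
  row 4: 1 | 1 | 2 | 2 | 2 | 3 | 3 | 3 | 3 | 4 | 4
  row 5: 1 | 1 | 2 | 3 | 3 | 4 | 4 | 4 | 4 | 5 | 5
  row 6: 1 | 1 | 2 | 3 | 3 | 4 | 4 | 4 | 5 | 6 | 6
  row 7: 1 | 2 | 3 | 4 | 4 | 5 | 5 | 5 | 6 | 7 | 7
  row 8: 1 | 2 | 3 | 4 | 4 | 5 | 5 | 5 | 6 | 7 | 8
  row 9: 1 | 2 | 3 | 4 | 4 | 5 | 5 | 6 | 7 | 8 | 9
  row 10: 1 | 2 | 3 | 4 | 5 | 6 | 6 | 7 | 8 | 9 | 10
  row 11: 1 | 2 | 3 | 4 | 5 | 6 | 7 | 8 | 9 | 10 | 11

second differences of R give the permutation w = (3, 6, 1, 10, 4, 9, 2, 11, 8, 5, 7).

D(w) has 22 cells with 10 SE-corners; essential set:

[(2, 2, 0), (2, 5, 1), (4, 5, 2), (4, 9, 3), (6, 2, 1), (6, 5, 3), (6, 8, 4), (8, 8, 5), (9, 5, 4), (9, 7, 5)]


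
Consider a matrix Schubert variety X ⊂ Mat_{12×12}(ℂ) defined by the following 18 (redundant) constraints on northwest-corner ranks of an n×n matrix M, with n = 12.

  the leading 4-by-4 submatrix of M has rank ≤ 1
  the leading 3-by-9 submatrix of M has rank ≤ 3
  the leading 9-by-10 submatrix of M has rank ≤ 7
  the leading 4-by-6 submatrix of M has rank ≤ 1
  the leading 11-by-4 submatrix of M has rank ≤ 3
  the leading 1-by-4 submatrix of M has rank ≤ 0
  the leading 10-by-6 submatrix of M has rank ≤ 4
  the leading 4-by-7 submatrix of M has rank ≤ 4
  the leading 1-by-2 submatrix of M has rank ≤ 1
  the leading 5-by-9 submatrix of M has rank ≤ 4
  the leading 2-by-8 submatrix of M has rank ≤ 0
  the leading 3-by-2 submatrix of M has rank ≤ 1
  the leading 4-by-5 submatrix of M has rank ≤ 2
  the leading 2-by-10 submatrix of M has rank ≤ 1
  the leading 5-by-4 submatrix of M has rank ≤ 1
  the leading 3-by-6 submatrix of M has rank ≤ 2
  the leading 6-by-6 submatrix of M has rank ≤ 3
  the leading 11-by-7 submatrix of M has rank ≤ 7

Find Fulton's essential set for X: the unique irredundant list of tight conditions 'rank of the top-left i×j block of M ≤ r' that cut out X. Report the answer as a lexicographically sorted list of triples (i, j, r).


Reconstructing r_w from the 18 given conditions:

  row 1: 0 | 0 | 0 | 0 | 0 | 0 | 0 | 0 | 1 | 1 | 1 | 1
  row 2: 0 | 0 | 0 | 0 | 0 | 0 | 0 | 0 | 1 | 1 | 2 | 2
  row 3: 1 | 1 | 1 | 1 | 1 | 1 | 1 | 1 | 2 | 2 | 3 | 3
  row 4: 1 | 1 | 1 | 1 | 1 | 1 | 2 | 2 | 3 | 3 | 4 | 4
  row 5: 1 | 1 | 1 | 1 | 2 | 2 | 3 | 3 | 4 | 4 | 5 | 5
  row 6: 1 | 2 | 2 | 2 | 3 | 3 | 4 | 4 | 5 | 5 | 6 | 6
  row 7: 1 | 2 | 3 | 3 | 4 | 4 | 5 | 5 | 6 | 6 | 7 | 7
  row 8: 1 | 2 | 3 | 3 | 4 | 4 | 5 | 6 | 7 | 7 | 8 | 8
  row 9: 1 | 2 | 3 | 3 | 4 | 4 | 5 | 6 | 7 | 7 | 8 | 9
  row 10: 1 | 2 | 3 | 3 | 4 | 4 | 5 | 6 | 7 | 8 | 9 | 10
  row 11: 1 | 2 | 3 | 3 | 4 | 5 | 6 | 7 | 8 | 9 | 10 | 11
  row 12: 1 | 2 | 3 | 4 | 5 | 6 | 7 | 8 | 9 | 10 | 11 | 12

the unique w with this rank table is (9, 11, 1, 7, 5, 2, 3, 8, 12, 10, 6, 4).

Rothe diagram D(w) (33 cells), 7 SE-corners (essential conditions):

[(2, 8, 0), (2, 10, 1), (4, 6, 1), (5, 4, 1), (9, 10, 7), (10, 6, 4), (11, 4, 3)]


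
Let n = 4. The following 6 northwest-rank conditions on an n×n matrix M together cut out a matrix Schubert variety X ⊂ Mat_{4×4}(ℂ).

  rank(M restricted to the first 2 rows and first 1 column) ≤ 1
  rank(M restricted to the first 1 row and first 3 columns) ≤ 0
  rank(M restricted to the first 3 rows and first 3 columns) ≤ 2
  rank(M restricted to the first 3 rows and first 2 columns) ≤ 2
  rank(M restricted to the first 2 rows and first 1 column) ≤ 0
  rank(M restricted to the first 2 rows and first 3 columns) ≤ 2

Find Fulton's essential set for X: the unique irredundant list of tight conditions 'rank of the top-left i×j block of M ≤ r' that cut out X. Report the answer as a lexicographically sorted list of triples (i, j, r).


Recovering R(i,j) via the rank-extension bound from the 6 conditions:

  R[1]: 0, 0, 0, 1
  R[2]: 0, 1, 1, 2
  R[3]: 1, 2, 2, 3
  R[4]: 1, 2, 3, 4

giving w = (4, 2, 1, 3) via Δ²R.

D(w) has 4 cells with 2 SE-corners; essential set:

[(1, 3, 0), (2, 1, 0)]


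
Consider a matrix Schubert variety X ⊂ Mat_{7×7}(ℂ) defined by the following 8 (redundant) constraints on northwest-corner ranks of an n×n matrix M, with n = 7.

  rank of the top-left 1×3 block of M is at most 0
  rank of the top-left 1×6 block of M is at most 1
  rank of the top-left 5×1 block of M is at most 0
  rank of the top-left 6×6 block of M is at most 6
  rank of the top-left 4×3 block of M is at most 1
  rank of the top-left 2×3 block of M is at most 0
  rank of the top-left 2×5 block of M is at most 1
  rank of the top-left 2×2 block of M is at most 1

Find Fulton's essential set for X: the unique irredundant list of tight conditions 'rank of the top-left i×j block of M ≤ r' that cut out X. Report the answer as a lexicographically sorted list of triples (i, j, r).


Rank table r_w(7×7) implied by the 8 constraints:

  i=1: 0 0 0 1 1 1 1
  i=2: 0 0 0 1 1 2 2
  i=3: 0 1 1 2 2 3 3
  i=4: 0 1 1 2 3 4 4
  i=5: 0 1 2 3 4 5 5
  i=6: 1 2 3 4 5 6 6
  i=7: 1 2 3 4 5 6 7

hence w(1..7) = (4, 6, 2, 5, 3, 1, 7).

Fulton essential set (4 of the 11 Rothe cells):

[(2, 3, 0), (2, 5, 1), (4, 3, 1), (5, 1, 0)]


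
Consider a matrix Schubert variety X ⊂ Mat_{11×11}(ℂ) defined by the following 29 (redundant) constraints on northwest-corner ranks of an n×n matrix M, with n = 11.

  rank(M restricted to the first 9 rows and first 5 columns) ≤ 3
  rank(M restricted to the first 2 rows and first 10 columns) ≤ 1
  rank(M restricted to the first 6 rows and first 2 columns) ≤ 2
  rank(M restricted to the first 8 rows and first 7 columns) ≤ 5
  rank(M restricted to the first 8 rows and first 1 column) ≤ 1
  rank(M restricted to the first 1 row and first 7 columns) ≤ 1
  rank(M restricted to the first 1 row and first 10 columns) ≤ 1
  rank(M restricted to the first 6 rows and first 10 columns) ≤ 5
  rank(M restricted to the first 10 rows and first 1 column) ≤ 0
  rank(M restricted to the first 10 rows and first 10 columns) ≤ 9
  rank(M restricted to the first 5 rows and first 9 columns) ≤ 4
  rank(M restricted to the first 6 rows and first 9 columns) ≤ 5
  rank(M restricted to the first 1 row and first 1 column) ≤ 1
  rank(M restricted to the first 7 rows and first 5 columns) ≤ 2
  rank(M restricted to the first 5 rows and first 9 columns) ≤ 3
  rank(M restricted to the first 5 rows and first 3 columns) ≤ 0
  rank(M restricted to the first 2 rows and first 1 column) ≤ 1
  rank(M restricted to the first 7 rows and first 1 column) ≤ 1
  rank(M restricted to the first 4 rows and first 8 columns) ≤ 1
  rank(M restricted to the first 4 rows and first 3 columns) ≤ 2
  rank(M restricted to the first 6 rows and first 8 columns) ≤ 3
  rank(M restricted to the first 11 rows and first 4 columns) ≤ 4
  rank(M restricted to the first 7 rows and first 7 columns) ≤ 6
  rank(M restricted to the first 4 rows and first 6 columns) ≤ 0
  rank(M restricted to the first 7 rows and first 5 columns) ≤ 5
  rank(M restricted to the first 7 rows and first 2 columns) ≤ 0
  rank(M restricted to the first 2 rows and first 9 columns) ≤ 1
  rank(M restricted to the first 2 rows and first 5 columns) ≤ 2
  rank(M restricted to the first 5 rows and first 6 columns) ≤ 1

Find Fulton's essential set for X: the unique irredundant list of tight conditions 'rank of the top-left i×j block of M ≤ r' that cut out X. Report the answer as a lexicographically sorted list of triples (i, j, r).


Rank table r_w(11×11) implied by the 29 constraints:

  row 1: 0 0 0 0 0 0 1 1 1 1 1
  row 2: 0 0 0 0 0 0 1 1 1 1 2
  row 3: 0 0 0 0 0 0 1 1 2 2 3
  row 4: 0 0 0 0 0 0 1 1 2 3 4
  row 5: 0 0 0 1 1 1 2 2 3 4 5
  row 6: 0 0 1 2 2 2 3 3 4 5 6
  row 7: 0 0 1 2 2 3 4 4 5 6 7
  row 8: 0 1 2 3 3 4 5 5 6 7 8
  row 9: 0 1 2 3 3 4 5 6 7 8 9
  row 10: 0 1 2 3 4 5 6 7 8 9 10
  row 11: 1 2 3 4 5 6 7 8 9 10 11

the unique w with this rank table is (7, 11, 9, 10, 4, 3, 6, 2, 8, 5, 1).

Rothe diagram D(w) (41 cells), 8 SE-corners (essential conditions):

[(2, 10, 1), (4, 6, 0), (4, 8, 1), (5, 3, 0), (7, 2, 0), (7, 5, 2), (9, 5, 3), (10, 1, 0)]


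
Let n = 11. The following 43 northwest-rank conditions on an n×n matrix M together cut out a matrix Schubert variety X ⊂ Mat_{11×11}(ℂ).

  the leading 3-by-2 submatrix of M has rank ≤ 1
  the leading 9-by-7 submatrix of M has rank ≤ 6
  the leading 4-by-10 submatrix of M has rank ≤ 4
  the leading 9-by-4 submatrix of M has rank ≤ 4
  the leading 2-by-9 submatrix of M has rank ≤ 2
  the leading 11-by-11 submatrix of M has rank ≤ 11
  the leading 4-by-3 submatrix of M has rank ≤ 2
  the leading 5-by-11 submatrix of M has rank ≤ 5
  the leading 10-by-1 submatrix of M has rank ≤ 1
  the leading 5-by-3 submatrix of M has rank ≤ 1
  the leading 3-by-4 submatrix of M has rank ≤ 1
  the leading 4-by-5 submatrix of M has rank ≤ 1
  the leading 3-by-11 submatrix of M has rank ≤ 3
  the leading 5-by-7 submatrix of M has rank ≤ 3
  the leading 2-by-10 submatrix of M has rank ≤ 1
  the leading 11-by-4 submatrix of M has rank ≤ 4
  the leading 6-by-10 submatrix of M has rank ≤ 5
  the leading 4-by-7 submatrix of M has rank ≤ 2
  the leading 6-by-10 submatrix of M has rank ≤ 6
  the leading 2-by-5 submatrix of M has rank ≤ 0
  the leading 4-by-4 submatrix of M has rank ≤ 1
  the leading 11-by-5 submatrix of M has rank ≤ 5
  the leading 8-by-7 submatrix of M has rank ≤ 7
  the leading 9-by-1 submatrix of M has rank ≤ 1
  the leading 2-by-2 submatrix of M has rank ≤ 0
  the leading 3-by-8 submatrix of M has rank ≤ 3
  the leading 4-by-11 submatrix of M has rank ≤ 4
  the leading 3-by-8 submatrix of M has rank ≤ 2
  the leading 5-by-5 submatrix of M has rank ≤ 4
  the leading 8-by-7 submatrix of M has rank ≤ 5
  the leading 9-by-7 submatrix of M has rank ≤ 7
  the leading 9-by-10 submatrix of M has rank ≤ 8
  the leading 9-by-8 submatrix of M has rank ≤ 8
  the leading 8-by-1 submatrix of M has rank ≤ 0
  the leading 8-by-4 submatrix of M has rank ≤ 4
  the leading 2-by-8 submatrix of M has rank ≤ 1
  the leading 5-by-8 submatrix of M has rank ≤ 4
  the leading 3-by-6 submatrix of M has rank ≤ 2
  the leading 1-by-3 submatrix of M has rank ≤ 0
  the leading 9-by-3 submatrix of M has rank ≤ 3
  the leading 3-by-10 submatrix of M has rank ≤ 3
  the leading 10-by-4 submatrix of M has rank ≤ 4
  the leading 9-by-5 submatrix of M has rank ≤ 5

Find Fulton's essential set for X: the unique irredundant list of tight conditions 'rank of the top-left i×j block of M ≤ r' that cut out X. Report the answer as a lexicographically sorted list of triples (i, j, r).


Computing R[i][j] = min implied NW-rank bound (n=11, 43 conditions):

  i=1: 0, 0, 0, 0, 0, 1, 1, 1, 1, 1, 1
  i=2: 0, 0, 0, 0, 0, 1, 1, 1, 1, 1, 2
  i=3: 0, 1, 1, 1, 1, 2, 2, 2, 2, 2, 3
  i=4: 0, 1, 1, 1, 1, 2, 2, 3, 3, 3, 4
  i=5: 0, 1, 1, 2, 2, 3, 3, 4, 4, 4, 5
  i=6: 0, 1, 2, 3, 3, 4, 4, 5, 5, 5, 6
  i=7: 0, 1, 2, 3, 4, 5, 5, 6, 6, 6, 7
  i=8: 0, 1, 2, 3, 4, 5, 5, 6, 7, 7, 8
  i=9: 1, 2, 3, 4, 5, 6, 6, 7, 8, 8, 9
  i=10: 1, 2, 3, 4, 5, 6, 7, 8, 9, 9, 10
  i=11: 1, 2, 3, 4, 5, 6, 7, 8, 9, 10, 11

second differences of R give the permutation w = (6, 11, 2, 8, 4, 3, 5, 9, 1, 7, 10).

Fulton essential set (7 of the 26 Rothe cells):

[(2, 5, 0), (2, 10, 1), (4, 5, 1), (4, 7, 2), (5, 3, 1), (8, 1, 0), (8, 7, 5)]


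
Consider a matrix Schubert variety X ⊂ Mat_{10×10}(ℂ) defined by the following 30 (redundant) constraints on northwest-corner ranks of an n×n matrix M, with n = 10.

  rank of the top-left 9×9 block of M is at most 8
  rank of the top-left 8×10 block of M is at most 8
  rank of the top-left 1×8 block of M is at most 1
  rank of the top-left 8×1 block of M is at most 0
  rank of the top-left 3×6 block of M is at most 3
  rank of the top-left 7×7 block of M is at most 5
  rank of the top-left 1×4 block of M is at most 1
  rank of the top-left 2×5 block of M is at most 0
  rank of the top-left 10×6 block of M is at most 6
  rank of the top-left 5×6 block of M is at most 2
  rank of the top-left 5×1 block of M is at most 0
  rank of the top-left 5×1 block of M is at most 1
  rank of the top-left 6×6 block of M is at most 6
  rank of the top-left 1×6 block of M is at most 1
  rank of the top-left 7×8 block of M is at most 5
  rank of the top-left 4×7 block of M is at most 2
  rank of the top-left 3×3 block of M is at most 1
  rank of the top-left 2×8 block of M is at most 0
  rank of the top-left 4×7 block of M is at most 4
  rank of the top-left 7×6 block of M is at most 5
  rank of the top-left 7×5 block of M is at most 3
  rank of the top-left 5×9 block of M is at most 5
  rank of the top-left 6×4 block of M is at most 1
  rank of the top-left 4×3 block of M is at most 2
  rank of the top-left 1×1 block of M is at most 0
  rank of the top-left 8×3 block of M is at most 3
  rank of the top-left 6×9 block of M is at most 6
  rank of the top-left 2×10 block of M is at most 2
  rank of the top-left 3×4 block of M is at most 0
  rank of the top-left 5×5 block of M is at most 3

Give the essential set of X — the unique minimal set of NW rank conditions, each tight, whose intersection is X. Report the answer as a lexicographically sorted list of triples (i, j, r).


The tightest implied rank at each (i,j), from the 30 conditions:

  i=1: 0  0  0  0  0  0  0  0  1  1
  i=2: 0  0  0  0  0  0  0  0  1  2
  i=3: 0  0  0  0  1  1  1  1  2  3
  i=4: 0  1  1  1  2  2  2  2  3  4
  i=5: 0  1  1  1  2  2  3  3  4  5
  i=6: 0  1  1  1  2  3  4  4  5  6
  i=7: 0  1  2  2  3  4  5  5  6  7
  i=8: 0  1  2  3  4  5  6  6  7  8
  i=9: 1  2  3  4  5  6  7  7  8  9
  i=10: 1  2  3  4  5  6  7  8  9  10

the unique w with this rank table is (9, 10, 5, 2, 7, 6, 3, 4, 1, 8).

ℓ(w)=30; the 5 essential cells (i,j,r):

[(2, 8, 0), (3, 4, 0), (5, 6, 2), (6, 4, 1), (8, 1, 0)]


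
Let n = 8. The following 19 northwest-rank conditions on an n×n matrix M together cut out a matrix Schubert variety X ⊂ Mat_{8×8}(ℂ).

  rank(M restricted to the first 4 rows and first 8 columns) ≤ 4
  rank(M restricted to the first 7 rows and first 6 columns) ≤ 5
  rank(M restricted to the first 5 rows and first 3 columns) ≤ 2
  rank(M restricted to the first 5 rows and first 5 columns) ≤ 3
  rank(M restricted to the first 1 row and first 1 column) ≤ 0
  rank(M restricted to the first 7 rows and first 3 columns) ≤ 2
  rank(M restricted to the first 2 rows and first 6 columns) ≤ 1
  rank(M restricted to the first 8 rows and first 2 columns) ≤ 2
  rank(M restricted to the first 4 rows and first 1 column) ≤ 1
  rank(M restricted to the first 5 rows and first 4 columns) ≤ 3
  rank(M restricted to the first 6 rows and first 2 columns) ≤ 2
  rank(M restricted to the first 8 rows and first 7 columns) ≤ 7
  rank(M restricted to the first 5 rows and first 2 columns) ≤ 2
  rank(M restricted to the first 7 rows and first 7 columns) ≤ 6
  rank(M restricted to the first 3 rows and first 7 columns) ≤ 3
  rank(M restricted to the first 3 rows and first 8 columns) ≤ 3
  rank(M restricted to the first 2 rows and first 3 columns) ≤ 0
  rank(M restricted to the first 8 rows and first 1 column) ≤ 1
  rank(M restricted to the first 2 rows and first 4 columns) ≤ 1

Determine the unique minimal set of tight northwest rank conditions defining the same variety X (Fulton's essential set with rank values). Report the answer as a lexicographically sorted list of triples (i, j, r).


Propagating the 19 rank bounds to every northwest block:

  row 1: 0  0  0  1  1  1  1  1
  row 2: 0  0  0  1  1  1  2  2
  row 3: 1  1  1  2  2  2  3  3
  row 4: 1  2  2  3  3  3  4  4
  row 5: 1  2  2  3  3  4  5  5
  row 6: 1  2  2  3  4  5  6  6
  row 7: 1  2  2  3  4  5  6  7
  row 8: 1  2  3  4  5  6  7  8

giving w = (4, 7, 1, 2, 6, 5, 8, 3) via Δ²R.

|D(w)|=12, |Ess(w)|=4:

[(2, 3, 0), (2, 6, 1), (5, 5, 3), (7, 3, 2)]


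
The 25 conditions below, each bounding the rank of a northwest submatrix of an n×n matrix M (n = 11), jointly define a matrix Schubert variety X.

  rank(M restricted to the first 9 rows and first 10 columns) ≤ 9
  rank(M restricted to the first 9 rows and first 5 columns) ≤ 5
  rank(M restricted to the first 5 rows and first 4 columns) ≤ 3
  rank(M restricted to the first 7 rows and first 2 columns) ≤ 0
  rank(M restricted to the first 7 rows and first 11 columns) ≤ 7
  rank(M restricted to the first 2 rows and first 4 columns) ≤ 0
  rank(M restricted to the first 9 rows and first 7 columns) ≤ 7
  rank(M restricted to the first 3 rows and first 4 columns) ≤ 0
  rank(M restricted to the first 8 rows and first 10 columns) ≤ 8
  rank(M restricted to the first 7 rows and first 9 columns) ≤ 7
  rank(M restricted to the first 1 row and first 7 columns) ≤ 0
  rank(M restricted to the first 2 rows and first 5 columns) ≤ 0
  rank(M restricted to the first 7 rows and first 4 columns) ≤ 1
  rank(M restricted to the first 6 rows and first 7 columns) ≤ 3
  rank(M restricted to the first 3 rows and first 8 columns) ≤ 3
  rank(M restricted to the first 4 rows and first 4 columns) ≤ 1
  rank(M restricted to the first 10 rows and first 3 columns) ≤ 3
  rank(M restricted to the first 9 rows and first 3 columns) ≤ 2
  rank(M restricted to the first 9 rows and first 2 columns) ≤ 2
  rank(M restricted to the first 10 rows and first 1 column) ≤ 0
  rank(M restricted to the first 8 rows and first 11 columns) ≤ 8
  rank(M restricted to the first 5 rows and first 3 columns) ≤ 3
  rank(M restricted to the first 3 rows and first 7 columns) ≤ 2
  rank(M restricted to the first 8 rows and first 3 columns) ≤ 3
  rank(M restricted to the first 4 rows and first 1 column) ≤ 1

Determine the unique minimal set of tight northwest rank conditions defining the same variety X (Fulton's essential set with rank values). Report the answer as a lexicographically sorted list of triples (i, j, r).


The tightest implied rank at each (i,j), from the 25 conditions:

  R[1]: 0 | 0 | 0 | 0 | 0 | 0 | 0 | 1 | 1 | 1 | 1
  R[2]: 0 | 0 | 0 | 0 | 0 | 1 | 1 | 2 | 2 | 2 | 2
  R[3]: 0 | 0 | 0 | 0 | 1 | 2 | 2 | 3 | 3 | 3 | 3
  R[4]: 0 | 0 | 1 | 1 | 2 | 3 | 3 | 4 | 4 | 4 | 4
  R[5]: 0 | 0 | 1 | 1 | 2 | 3 | 3 | 4 | 5 | 5 | 5
  R[6]: 0 | 0 | 1 | 1 | 2 | 3 | 3 | 4 | 5 | 6 | 6
  R[7]: 0 | 0 | 1 | 1 | 2 | 3 | 4 | 5 | 6 | 7 | 7
  R[8]: 0 | 1 | 2 | 2 | 3 | 4 | 5 | 6 | 7 | 8 | 8
  R[9]: 0 | 1 | 2 | 3 | 4 | 5 | 6 | 7 | 8 | 9 | 9
  R[10]: 0 | 1 | 2 | 3 | 4 | 5 | 6 | 7 | 8 | 9 | 10
  R[11]: 1 | 2 | 3 | 4 | 5 | 6 | 7 | 8 | 9 | 10 | 11

giving w = (8, 6, 5, 3, 9, 10, 7, 2, 4, 11, 1) via Δ²R.

Fulton essential set (7 of the 32 Rothe cells):

[(1, 7, 0), (2, 5, 0), (3, 4, 0), (6, 7, 3), (7, 2, 0), (7, 4, 1), (10, 1, 0)]


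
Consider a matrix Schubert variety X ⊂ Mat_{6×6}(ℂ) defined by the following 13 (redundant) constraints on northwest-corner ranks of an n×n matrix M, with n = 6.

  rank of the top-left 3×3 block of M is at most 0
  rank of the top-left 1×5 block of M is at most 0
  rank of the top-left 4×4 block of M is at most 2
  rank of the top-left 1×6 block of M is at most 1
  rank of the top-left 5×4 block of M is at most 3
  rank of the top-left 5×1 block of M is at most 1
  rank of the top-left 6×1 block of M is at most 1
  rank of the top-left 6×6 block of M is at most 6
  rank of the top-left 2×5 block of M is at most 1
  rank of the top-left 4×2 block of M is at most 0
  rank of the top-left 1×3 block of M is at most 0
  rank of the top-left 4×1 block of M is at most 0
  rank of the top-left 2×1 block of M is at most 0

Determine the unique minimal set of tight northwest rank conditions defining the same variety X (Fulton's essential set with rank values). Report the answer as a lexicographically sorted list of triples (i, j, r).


Computing R[i][j] = min implied NW-rank bound (n=6, 13 conditions):

  R[1]: 0 0 0 0 0 1
  R[2]: 0 0 0 1 1 2
  R[3]: 0 0 0 1 2 3
  R[4]: 0 0 1 2 3 4
  R[5]: 1 1 2 3 4 5
  R[6]: 1 2 3 4 5 6

so w = (6, 4, 5, 3, 1, 2).

Rothe diagram D(w) (13 cells), 3 SE-corners (essential conditions):

[(1, 5, 0), (3, 3, 0), (4, 2, 0)]


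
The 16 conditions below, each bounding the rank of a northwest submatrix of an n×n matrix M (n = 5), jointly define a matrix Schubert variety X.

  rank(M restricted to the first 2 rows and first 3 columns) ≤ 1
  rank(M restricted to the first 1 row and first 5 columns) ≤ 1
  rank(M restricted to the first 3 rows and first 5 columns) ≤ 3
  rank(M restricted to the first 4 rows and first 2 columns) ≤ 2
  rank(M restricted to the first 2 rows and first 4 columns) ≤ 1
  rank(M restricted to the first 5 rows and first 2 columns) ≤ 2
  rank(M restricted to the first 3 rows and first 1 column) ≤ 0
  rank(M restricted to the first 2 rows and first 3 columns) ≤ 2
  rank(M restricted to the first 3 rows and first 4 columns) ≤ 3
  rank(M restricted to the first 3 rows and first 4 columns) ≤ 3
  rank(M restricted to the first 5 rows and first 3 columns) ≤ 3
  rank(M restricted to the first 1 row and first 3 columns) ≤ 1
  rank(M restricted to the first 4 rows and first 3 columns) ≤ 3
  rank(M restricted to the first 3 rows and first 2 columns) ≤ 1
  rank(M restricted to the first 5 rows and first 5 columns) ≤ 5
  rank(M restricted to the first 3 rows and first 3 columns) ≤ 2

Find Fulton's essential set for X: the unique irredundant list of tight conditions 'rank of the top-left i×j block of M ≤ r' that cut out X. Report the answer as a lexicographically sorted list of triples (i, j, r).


Computing R[i][j] = min implied NW-rank bound (n=5, 16 conditions):

  i=1: 0  1  1  1  1
  i=2: 0  1  1  1  2
  i=3: 0  1  2  2  3
  i=4: 1  2  3  3  4
  i=5: 1  2  3  4  5

second differences of R give the permutation w = (2, 5, 3, 1, 4).

ℓ(w)=5; the 2 essential cells (i,j,r):

[(2, 4, 1), (3, 1, 0)]


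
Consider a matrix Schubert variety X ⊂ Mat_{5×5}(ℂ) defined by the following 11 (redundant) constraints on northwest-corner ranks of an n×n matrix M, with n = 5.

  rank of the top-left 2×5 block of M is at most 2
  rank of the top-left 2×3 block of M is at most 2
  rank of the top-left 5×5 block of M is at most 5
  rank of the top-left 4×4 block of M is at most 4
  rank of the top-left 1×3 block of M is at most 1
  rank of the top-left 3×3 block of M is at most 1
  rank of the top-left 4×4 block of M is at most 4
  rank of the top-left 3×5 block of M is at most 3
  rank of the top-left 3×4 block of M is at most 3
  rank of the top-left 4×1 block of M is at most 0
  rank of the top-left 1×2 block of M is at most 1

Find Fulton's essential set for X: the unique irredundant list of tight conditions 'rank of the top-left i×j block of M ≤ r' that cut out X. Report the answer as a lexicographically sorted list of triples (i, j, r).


Computing R[i][j] = min implied NW-rank bound (n=5, 11 conditions):

  0 | 1 | 1 | 1 | 1
  0 | 1 | 1 | 2 | 2
  0 | 1 | 1 | 2 | 3
  0 | 1 | 2 | 3 | 4
  1 | 2 | 3 | 4 | 5

so w = (2, 4, 5, 3, 1).

ℓ(w)=6; the 2 essential cells (i,j,r):

[(3, 3, 1), (4, 1, 0)]
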